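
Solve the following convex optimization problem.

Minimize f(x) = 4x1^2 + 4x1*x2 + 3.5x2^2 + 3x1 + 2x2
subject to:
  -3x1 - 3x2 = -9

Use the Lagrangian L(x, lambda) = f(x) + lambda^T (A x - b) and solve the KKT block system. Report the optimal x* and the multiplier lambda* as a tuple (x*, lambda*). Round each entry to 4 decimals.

Form the Lagrangian:
  L(x, lambda) = (1/2) x^T Q x + c^T x + lambda^T (A x - b)
Stationarity (grad_x L = 0): Q x + c + A^T lambda = 0.
Primal feasibility: A x = b.

This gives the KKT block system:
  [ Q   A^T ] [ x     ]   [-c ]
  [ A    0  ] [ lambda ] = [ b ]

Solving the linear system:
  x*      = (1.1429, 1.8571)
  lambda* = (6.5238)
  f(x*)   = 32.9286

x* = (1.1429, 1.8571), lambda* = (6.5238)


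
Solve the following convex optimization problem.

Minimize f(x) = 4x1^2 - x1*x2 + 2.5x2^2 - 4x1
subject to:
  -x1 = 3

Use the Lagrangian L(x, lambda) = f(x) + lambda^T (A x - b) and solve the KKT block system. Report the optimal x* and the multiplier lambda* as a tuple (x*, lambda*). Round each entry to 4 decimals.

Form the Lagrangian:
  L(x, lambda) = (1/2) x^T Q x + c^T x + lambda^T (A x - b)
Stationarity (grad_x L = 0): Q x + c + A^T lambda = 0.
Primal feasibility: A x = b.

This gives the KKT block system:
  [ Q   A^T ] [ x     ]   [-c ]
  [ A    0  ] [ lambda ] = [ b ]

Solving the linear system:
  x*      = (-3, -0.6)
  lambda* = (-27.4)
  f(x*)   = 47.1

x* = (-3, -0.6), lambda* = (-27.4)


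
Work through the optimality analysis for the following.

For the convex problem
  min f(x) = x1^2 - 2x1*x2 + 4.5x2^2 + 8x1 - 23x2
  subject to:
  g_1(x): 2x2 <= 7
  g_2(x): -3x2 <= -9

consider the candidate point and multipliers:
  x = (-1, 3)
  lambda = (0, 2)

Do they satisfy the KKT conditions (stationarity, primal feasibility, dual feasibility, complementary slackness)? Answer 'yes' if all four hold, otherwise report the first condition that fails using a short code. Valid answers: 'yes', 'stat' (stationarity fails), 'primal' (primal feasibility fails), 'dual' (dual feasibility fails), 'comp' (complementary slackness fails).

Gradient of f: grad f(x) = Q x + c = (0, 6)
Constraint values g_i(x) = a_i^T x - b_i:
  g_1((-1, 3)) = -1
  g_2((-1, 3)) = 0
Stationarity residual: grad f(x) + sum_i lambda_i a_i = (0, 0)
  -> stationarity OK
Primal feasibility (all g_i <= 0): OK
Dual feasibility (all lambda_i >= 0): OK
Complementary slackness (lambda_i * g_i(x) = 0 for all i): OK

Verdict: yes, KKT holds.

yes


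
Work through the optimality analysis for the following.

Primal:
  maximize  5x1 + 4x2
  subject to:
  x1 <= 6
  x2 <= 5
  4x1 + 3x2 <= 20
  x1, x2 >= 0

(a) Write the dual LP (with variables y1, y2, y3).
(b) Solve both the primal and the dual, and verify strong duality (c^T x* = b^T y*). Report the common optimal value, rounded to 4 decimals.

The standard primal-dual pair for 'max c^T x s.t. A x <= b, x >= 0' is:
  Dual:  min b^T y  s.t.  A^T y >= c,  y >= 0.

So the dual LP is:
  minimize  6y1 + 5y2 + 20y3
  subject to:
    y1 + 4y3 >= 5
    y2 + 3y3 >= 4
    y1, y2, y3 >= 0

Solving the primal: x* = (1.25, 5).
  primal value c^T x* = 26.25.
Solving the dual: y* = (0, 0.25, 1.25).
  dual value b^T y* = 26.25.
Strong duality: c^T x* = b^T y*. Confirmed.

26.25


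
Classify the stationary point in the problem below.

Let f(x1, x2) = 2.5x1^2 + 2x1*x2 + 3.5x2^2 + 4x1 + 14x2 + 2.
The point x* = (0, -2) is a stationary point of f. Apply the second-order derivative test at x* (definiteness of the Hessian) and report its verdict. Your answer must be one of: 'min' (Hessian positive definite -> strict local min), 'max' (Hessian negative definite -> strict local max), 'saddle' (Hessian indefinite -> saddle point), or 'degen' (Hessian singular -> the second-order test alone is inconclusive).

Compute the Hessian H = grad^2 f:
  H = [[5, 2], [2, 7]]
Verify stationarity: grad f(x*) = H x* + g = (0, 0).
Eigenvalues of H: 3.7639, 8.2361.
Both eigenvalues > 0, so H is positive definite -> x* is a strict local min.

min


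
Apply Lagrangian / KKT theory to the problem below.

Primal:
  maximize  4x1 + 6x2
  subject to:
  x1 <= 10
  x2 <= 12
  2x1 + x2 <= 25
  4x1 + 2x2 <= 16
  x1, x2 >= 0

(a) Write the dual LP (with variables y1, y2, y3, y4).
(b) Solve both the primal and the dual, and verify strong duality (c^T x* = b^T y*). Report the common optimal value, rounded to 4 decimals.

The standard primal-dual pair for 'max c^T x s.t. A x <= b, x >= 0' is:
  Dual:  min b^T y  s.t.  A^T y >= c,  y >= 0.

So the dual LP is:
  minimize  10y1 + 12y2 + 25y3 + 16y4
  subject to:
    y1 + 2y3 + 4y4 >= 4
    y2 + y3 + 2y4 >= 6
    y1, y2, y3, y4 >= 0

Solving the primal: x* = (0, 8).
  primal value c^T x* = 48.
Solving the dual: y* = (0, 0, 0, 3).
  dual value b^T y* = 48.
Strong duality: c^T x* = b^T y*. Confirmed.

48


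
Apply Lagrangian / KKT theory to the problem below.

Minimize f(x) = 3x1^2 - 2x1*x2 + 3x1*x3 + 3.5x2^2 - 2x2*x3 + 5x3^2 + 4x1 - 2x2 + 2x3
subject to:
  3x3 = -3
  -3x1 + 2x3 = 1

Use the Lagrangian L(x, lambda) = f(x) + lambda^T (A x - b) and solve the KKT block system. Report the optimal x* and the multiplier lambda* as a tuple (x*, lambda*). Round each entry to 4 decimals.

Form the Lagrangian:
  L(x, lambda) = (1/2) x^T Q x + c^T x + lambda^T (A x - b)
Stationarity (grad_x L = 0): Q x + c + A^T lambda = 0.
Primal feasibility: A x = b.

This gives the KKT block system:
  [ Q   A^T ] [ x     ]   [-c ]
  [ A    0  ] [ lambda ] = [ b ]

Solving the linear system:
  x*      = (-1, -0.2857, -1)
  lambda* = (4.4603, -1.4762)
  f(x*)   = 4.7143

x* = (-1, -0.2857, -1), lambda* = (4.4603, -1.4762)


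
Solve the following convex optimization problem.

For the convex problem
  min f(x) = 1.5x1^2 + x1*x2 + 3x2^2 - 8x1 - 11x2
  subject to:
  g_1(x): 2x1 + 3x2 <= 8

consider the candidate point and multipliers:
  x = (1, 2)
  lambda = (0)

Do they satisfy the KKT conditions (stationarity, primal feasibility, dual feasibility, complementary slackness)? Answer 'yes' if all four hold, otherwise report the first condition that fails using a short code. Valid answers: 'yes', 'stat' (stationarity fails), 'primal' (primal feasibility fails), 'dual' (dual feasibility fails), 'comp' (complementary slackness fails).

Gradient of f: grad f(x) = Q x + c = (-3, 2)
Constraint values g_i(x) = a_i^T x - b_i:
  g_1((1, 2)) = 0
Stationarity residual: grad f(x) + sum_i lambda_i a_i = (-3, 2)
  -> stationarity FAILS
Primal feasibility (all g_i <= 0): OK
Dual feasibility (all lambda_i >= 0): OK
Complementary slackness (lambda_i * g_i(x) = 0 for all i): OK

Verdict: the first failing condition is stationarity -> stat.

stat


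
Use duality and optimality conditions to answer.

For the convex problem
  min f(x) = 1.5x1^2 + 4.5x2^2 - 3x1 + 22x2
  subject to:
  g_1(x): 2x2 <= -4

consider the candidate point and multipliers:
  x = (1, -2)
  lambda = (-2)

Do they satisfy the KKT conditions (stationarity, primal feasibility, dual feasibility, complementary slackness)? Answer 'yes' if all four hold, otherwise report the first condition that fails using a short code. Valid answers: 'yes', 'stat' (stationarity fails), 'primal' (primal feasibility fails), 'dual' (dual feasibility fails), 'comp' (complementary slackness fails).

Gradient of f: grad f(x) = Q x + c = (0, 4)
Constraint values g_i(x) = a_i^T x - b_i:
  g_1((1, -2)) = 0
Stationarity residual: grad f(x) + sum_i lambda_i a_i = (0, 0)
  -> stationarity OK
Primal feasibility (all g_i <= 0): OK
Dual feasibility (all lambda_i >= 0): FAILS
Complementary slackness (lambda_i * g_i(x) = 0 for all i): OK

Verdict: the first failing condition is dual_feasibility -> dual.

dual


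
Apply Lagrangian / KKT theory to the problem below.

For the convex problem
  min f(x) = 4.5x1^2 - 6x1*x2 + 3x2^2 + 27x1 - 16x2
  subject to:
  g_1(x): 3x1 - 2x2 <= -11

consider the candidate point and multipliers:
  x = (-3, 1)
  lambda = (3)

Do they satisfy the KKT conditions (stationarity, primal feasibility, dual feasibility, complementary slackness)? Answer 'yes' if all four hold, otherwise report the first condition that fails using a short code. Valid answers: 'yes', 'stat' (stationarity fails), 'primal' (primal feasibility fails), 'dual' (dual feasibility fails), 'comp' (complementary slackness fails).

Gradient of f: grad f(x) = Q x + c = (-6, 8)
Constraint values g_i(x) = a_i^T x - b_i:
  g_1((-3, 1)) = 0
Stationarity residual: grad f(x) + sum_i lambda_i a_i = (3, 2)
  -> stationarity FAILS
Primal feasibility (all g_i <= 0): OK
Dual feasibility (all lambda_i >= 0): OK
Complementary slackness (lambda_i * g_i(x) = 0 for all i): OK

Verdict: the first failing condition is stationarity -> stat.

stat


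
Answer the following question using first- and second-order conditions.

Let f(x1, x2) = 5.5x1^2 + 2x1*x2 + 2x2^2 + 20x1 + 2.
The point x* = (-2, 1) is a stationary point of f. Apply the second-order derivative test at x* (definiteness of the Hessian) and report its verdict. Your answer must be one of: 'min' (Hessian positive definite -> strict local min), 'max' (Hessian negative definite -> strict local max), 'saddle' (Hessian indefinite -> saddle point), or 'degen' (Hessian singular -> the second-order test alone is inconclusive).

Compute the Hessian H = grad^2 f:
  H = [[11, 2], [2, 4]]
Verify stationarity: grad f(x*) = H x* + g = (0, 0).
Eigenvalues of H: 3.4689, 11.5311.
Both eigenvalues > 0, so H is positive definite -> x* is a strict local min.

min


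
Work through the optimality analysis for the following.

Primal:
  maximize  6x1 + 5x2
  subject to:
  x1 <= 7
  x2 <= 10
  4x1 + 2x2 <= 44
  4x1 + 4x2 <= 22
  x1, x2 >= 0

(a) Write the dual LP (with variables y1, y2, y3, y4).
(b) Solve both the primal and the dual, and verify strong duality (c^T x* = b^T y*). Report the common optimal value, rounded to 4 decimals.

The standard primal-dual pair for 'max c^T x s.t. A x <= b, x >= 0' is:
  Dual:  min b^T y  s.t.  A^T y >= c,  y >= 0.

So the dual LP is:
  minimize  7y1 + 10y2 + 44y3 + 22y4
  subject to:
    y1 + 4y3 + 4y4 >= 6
    y2 + 2y3 + 4y4 >= 5
    y1, y2, y3, y4 >= 0

Solving the primal: x* = (5.5, 0).
  primal value c^T x* = 33.
Solving the dual: y* = (0, 0, 0, 1.5).
  dual value b^T y* = 33.
Strong duality: c^T x* = b^T y*. Confirmed.

33


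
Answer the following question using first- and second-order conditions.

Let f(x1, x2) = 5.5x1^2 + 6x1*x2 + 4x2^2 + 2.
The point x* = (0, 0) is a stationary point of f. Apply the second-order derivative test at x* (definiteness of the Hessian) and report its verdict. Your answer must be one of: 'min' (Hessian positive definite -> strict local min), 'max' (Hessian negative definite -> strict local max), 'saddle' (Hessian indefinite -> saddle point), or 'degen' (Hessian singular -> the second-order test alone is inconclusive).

Compute the Hessian H = grad^2 f:
  H = [[11, 6], [6, 8]]
Verify stationarity: grad f(x*) = H x* + g = (0, 0).
Eigenvalues of H: 3.3153, 15.6847.
Both eigenvalues > 0, so H is positive definite -> x* is a strict local min.

min


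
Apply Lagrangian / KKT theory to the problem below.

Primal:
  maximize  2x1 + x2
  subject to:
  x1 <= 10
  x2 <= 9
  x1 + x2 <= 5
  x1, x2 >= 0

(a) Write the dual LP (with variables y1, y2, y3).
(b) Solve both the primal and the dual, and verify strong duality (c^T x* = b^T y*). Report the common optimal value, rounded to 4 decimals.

The standard primal-dual pair for 'max c^T x s.t. A x <= b, x >= 0' is:
  Dual:  min b^T y  s.t.  A^T y >= c,  y >= 0.

So the dual LP is:
  minimize  10y1 + 9y2 + 5y3
  subject to:
    y1 + y3 >= 2
    y2 + y3 >= 1
    y1, y2, y3 >= 0

Solving the primal: x* = (5, 0).
  primal value c^T x* = 10.
Solving the dual: y* = (0, 0, 2).
  dual value b^T y* = 10.
Strong duality: c^T x* = b^T y*. Confirmed.

10


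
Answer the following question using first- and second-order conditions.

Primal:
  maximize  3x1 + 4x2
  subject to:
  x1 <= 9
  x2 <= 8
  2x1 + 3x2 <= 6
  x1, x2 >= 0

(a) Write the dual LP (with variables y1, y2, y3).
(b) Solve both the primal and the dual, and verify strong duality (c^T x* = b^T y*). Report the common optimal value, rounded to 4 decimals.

The standard primal-dual pair for 'max c^T x s.t. A x <= b, x >= 0' is:
  Dual:  min b^T y  s.t.  A^T y >= c,  y >= 0.

So the dual LP is:
  minimize  9y1 + 8y2 + 6y3
  subject to:
    y1 + 2y3 >= 3
    y2 + 3y3 >= 4
    y1, y2, y3 >= 0

Solving the primal: x* = (3, 0).
  primal value c^T x* = 9.
Solving the dual: y* = (0, 0, 1.5).
  dual value b^T y* = 9.
Strong duality: c^T x* = b^T y*. Confirmed.

9


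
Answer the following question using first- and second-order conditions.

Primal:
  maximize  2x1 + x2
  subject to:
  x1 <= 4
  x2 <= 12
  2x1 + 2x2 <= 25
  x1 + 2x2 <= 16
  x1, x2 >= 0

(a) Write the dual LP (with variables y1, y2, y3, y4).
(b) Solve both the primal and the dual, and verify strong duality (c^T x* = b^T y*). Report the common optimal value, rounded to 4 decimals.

The standard primal-dual pair for 'max c^T x s.t. A x <= b, x >= 0' is:
  Dual:  min b^T y  s.t.  A^T y >= c,  y >= 0.

So the dual LP is:
  minimize  4y1 + 12y2 + 25y3 + 16y4
  subject to:
    y1 + 2y3 + y4 >= 2
    y2 + 2y3 + 2y4 >= 1
    y1, y2, y3, y4 >= 0

Solving the primal: x* = (4, 6).
  primal value c^T x* = 14.
Solving the dual: y* = (1.5, 0, 0, 0.5).
  dual value b^T y* = 14.
Strong duality: c^T x* = b^T y*. Confirmed.

14


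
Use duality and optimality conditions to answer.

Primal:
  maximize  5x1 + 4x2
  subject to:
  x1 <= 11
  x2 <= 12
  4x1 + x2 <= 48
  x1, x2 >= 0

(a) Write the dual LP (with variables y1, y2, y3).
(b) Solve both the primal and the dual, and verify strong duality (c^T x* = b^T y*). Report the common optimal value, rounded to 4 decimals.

The standard primal-dual pair for 'max c^T x s.t. A x <= b, x >= 0' is:
  Dual:  min b^T y  s.t.  A^T y >= c,  y >= 0.

So the dual LP is:
  minimize  11y1 + 12y2 + 48y3
  subject to:
    y1 + 4y3 >= 5
    y2 + y3 >= 4
    y1, y2, y3 >= 0

Solving the primal: x* = (9, 12).
  primal value c^T x* = 93.
Solving the dual: y* = (0, 2.75, 1.25).
  dual value b^T y* = 93.
Strong duality: c^T x* = b^T y*. Confirmed.

93


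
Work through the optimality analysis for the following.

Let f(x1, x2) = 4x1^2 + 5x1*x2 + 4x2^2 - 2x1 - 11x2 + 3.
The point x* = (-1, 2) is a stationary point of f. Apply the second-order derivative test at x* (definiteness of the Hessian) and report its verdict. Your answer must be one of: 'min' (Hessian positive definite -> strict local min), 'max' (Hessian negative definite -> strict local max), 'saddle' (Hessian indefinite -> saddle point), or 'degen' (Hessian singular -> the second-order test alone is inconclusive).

Compute the Hessian H = grad^2 f:
  H = [[8, 5], [5, 8]]
Verify stationarity: grad f(x*) = H x* + g = (0, 0).
Eigenvalues of H: 3, 13.
Both eigenvalues > 0, so H is positive definite -> x* is a strict local min.

min


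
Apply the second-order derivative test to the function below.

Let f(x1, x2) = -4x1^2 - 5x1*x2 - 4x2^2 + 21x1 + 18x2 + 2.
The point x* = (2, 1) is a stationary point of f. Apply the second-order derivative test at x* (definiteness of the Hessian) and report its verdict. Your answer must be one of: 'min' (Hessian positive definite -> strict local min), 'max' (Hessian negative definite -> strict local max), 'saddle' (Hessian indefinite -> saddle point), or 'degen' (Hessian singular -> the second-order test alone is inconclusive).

Compute the Hessian H = grad^2 f:
  H = [[-8, -5], [-5, -8]]
Verify stationarity: grad f(x*) = H x* + g = (0, 0).
Eigenvalues of H: -13, -3.
Both eigenvalues < 0, so H is negative definite -> x* is a strict local max.

max


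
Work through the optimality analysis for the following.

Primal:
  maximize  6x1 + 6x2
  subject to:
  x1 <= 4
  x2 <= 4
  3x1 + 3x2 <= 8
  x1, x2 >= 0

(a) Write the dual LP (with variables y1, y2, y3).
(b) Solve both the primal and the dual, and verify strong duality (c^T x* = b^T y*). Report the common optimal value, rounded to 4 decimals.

The standard primal-dual pair for 'max c^T x s.t. A x <= b, x >= 0' is:
  Dual:  min b^T y  s.t.  A^T y >= c,  y >= 0.

So the dual LP is:
  minimize  4y1 + 4y2 + 8y3
  subject to:
    y1 + 3y3 >= 6
    y2 + 3y3 >= 6
    y1, y2, y3 >= 0

Solving the primal: x* = (2.6667, 0).
  primal value c^T x* = 16.
Solving the dual: y* = (0, 0, 2).
  dual value b^T y* = 16.
Strong duality: c^T x* = b^T y*. Confirmed.

16


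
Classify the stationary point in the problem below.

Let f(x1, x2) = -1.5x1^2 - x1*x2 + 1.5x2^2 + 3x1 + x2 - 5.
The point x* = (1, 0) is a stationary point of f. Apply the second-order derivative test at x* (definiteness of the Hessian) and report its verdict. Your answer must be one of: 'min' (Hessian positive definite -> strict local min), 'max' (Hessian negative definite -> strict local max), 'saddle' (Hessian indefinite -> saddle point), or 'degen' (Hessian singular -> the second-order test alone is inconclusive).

Compute the Hessian H = grad^2 f:
  H = [[-3, -1], [-1, 3]]
Verify stationarity: grad f(x*) = H x* + g = (0, 0).
Eigenvalues of H: -3.1623, 3.1623.
Eigenvalues have mixed signs, so H is indefinite -> x* is a saddle point.

saddle


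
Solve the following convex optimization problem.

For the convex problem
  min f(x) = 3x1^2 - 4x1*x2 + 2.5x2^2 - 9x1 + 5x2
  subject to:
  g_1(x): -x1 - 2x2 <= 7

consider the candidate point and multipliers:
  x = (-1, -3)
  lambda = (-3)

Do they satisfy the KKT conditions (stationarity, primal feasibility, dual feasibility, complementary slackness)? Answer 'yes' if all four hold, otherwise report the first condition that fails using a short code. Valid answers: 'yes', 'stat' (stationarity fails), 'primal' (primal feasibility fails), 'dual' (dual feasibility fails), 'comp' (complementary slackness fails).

Gradient of f: grad f(x) = Q x + c = (-3, -6)
Constraint values g_i(x) = a_i^T x - b_i:
  g_1((-1, -3)) = 0
Stationarity residual: grad f(x) + sum_i lambda_i a_i = (0, 0)
  -> stationarity OK
Primal feasibility (all g_i <= 0): OK
Dual feasibility (all lambda_i >= 0): FAILS
Complementary slackness (lambda_i * g_i(x) = 0 for all i): OK

Verdict: the first failing condition is dual_feasibility -> dual.

dual


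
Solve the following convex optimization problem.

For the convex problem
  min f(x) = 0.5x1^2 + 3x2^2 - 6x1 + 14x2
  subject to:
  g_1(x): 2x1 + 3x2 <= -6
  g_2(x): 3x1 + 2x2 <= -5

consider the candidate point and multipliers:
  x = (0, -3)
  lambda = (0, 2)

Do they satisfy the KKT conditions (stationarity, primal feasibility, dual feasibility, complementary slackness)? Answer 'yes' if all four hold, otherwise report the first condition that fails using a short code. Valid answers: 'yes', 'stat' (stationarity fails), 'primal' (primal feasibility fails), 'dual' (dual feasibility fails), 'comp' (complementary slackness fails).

Gradient of f: grad f(x) = Q x + c = (-6, -4)
Constraint values g_i(x) = a_i^T x - b_i:
  g_1((0, -3)) = -3
  g_2((0, -3)) = -1
Stationarity residual: grad f(x) + sum_i lambda_i a_i = (0, 0)
  -> stationarity OK
Primal feasibility (all g_i <= 0): OK
Dual feasibility (all lambda_i >= 0): OK
Complementary slackness (lambda_i * g_i(x) = 0 for all i): FAILS

Verdict: the first failing condition is complementary_slackness -> comp.

comp


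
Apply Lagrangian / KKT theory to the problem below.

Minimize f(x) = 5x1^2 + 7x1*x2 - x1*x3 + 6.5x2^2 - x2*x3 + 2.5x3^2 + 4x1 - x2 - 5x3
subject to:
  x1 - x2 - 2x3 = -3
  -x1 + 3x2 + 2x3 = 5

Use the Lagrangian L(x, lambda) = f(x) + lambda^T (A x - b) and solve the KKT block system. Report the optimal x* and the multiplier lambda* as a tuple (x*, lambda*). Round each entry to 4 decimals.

Form the Lagrangian:
  L(x, lambda) = (1/2) x^T Q x + c^T x + lambda^T (A x - b)
Stationarity (grad_x L = 0): Q x + c + A^T lambda = 0.
Primal feasibility: A x = b.

This gives the KKT block system:
  [ Q   A^T ] [ x     ]   [-c ]
  [ A    0  ] [ lambda ] = [ b ]

Solving the linear system:
  x*      = (-0.9268, 1, 0.5366)
  lambda* = (-4.2805, -3.0854)
  f(x*)   = -2.4024

x* = (-0.9268, 1, 0.5366), lambda* = (-4.2805, -3.0854)


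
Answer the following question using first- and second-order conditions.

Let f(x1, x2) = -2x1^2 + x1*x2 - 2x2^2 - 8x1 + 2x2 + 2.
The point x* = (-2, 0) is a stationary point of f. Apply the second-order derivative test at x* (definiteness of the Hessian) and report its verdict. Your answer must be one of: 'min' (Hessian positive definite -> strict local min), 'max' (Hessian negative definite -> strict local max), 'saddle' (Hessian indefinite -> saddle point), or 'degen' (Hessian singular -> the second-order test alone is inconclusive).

Compute the Hessian H = grad^2 f:
  H = [[-4, 1], [1, -4]]
Verify stationarity: grad f(x*) = H x* + g = (0, 0).
Eigenvalues of H: -5, -3.
Both eigenvalues < 0, so H is negative definite -> x* is a strict local max.

max


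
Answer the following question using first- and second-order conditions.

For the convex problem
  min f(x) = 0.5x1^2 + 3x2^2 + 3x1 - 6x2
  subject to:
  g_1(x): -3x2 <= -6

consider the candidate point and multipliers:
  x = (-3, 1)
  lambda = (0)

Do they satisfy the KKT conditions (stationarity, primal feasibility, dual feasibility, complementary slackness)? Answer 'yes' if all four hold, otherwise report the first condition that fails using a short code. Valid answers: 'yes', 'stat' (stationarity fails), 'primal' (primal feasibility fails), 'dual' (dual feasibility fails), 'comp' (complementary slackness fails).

Gradient of f: grad f(x) = Q x + c = (0, 0)
Constraint values g_i(x) = a_i^T x - b_i:
  g_1((-3, 1)) = 3
Stationarity residual: grad f(x) + sum_i lambda_i a_i = (0, 0)
  -> stationarity OK
Primal feasibility (all g_i <= 0): FAILS
Dual feasibility (all lambda_i >= 0): OK
Complementary slackness (lambda_i * g_i(x) = 0 for all i): OK

Verdict: the first failing condition is primal_feasibility -> primal.

primal


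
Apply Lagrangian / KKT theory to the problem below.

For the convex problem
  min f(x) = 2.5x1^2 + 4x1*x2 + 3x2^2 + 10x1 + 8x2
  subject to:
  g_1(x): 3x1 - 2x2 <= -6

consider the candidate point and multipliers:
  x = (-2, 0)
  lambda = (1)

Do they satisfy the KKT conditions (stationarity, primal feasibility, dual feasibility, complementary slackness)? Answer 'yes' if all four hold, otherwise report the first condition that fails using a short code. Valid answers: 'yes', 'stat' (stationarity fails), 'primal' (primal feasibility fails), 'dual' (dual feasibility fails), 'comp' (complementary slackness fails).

Gradient of f: grad f(x) = Q x + c = (0, 0)
Constraint values g_i(x) = a_i^T x - b_i:
  g_1((-2, 0)) = 0
Stationarity residual: grad f(x) + sum_i lambda_i a_i = (3, -2)
  -> stationarity FAILS
Primal feasibility (all g_i <= 0): OK
Dual feasibility (all lambda_i >= 0): OK
Complementary slackness (lambda_i * g_i(x) = 0 for all i): OK

Verdict: the first failing condition is stationarity -> stat.

stat


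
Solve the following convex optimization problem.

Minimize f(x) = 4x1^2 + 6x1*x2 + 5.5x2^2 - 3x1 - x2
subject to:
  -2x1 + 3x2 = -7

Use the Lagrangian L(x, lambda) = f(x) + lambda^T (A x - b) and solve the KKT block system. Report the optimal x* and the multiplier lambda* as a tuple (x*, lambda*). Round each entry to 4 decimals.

Form the Lagrangian:
  L(x, lambda) = (1/2) x^T Q x + c^T x + lambda^T (A x - b)
Stationarity (grad_x L = 0): Q x + c + A^T lambda = 0.
Primal feasibility: A x = b.

This gives the KKT block system:
  [ Q   A^T ] [ x     ]   [-c ]
  [ A    0  ] [ lambda ] = [ b ]

Solving the linear system:
  x*      = (1.6649, -1.2234)
  lambda* = (1.4894)
  f(x*)   = 3.3271

x* = (1.6649, -1.2234), lambda* = (1.4894)


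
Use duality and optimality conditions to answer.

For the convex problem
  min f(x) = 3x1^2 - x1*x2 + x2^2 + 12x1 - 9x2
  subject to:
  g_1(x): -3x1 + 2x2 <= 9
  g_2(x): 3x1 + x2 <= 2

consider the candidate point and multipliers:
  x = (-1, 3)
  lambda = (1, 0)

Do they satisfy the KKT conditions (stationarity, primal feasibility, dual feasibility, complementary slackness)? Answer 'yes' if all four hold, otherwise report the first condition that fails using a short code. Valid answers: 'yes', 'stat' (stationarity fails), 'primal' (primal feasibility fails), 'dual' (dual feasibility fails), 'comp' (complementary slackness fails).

Gradient of f: grad f(x) = Q x + c = (3, -2)
Constraint values g_i(x) = a_i^T x - b_i:
  g_1((-1, 3)) = 0
  g_2((-1, 3)) = -2
Stationarity residual: grad f(x) + sum_i lambda_i a_i = (0, 0)
  -> stationarity OK
Primal feasibility (all g_i <= 0): OK
Dual feasibility (all lambda_i >= 0): OK
Complementary slackness (lambda_i * g_i(x) = 0 for all i): OK

Verdict: yes, KKT holds.

yes


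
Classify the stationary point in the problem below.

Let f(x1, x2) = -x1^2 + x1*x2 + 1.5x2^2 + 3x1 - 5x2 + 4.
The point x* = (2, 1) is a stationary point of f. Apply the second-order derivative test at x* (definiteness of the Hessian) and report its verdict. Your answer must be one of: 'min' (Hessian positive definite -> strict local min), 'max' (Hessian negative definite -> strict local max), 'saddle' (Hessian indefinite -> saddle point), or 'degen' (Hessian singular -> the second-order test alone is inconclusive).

Compute the Hessian H = grad^2 f:
  H = [[-2, 1], [1, 3]]
Verify stationarity: grad f(x*) = H x* + g = (0, 0).
Eigenvalues of H: -2.1926, 3.1926.
Eigenvalues have mixed signs, so H is indefinite -> x* is a saddle point.

saddle


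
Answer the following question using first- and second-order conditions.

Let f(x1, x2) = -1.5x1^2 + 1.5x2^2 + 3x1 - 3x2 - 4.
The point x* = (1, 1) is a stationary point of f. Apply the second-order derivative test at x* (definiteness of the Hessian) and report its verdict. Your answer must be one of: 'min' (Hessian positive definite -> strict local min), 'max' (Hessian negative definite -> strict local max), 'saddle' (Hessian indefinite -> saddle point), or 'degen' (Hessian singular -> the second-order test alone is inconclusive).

Compute the Hessian H = grad^2 f:
  H = [[-3, 0], [0, 3]]
Verify stationarity: grad f(x*) = H x* + g = (0, 0).
Eigenvalues of H: -3, 3.
Eigenvalues have mixed signs, so H is indefinite -> x* is a saddle point.

saddle


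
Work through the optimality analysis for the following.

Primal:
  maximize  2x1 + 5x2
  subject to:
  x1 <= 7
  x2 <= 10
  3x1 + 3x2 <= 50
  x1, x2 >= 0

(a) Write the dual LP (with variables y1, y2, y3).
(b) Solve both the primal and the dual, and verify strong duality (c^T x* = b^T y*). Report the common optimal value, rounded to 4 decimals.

The standard primal-dual pair for 'max c^T x s.t. A x <= b, x >= 0' is:
  Dual:  min b^T y  s.t.  A^T y >= c,  y >= 0.

So the dual LP is:
  minimize  7y1 + 10y2 + 50y3
  subject to:
    y1 + 3y3 >= 2
    y2 + 3y3 >= 5
    y1, y2, y3 >= 0

Solving the primal: x* = (6.6667, 10).
  primal value c^T x* = 63.3333.
Solving the dual: y* = (0, 3, 0.6667).
  dual value b^T y* = 63.3333.
Strong duality: c^T x* = b^T y*. Confirmed.

63.3333


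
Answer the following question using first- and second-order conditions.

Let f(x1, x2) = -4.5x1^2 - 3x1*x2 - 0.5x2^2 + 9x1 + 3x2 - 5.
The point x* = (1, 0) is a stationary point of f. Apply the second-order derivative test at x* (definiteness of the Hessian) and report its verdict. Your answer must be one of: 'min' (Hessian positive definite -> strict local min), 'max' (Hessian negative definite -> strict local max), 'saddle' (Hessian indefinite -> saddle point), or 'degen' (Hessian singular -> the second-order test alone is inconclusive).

Compute the Hessian H = grad^2 f:
  H = [[-9, -3], [-3, -1]]
Verify stationarity: grad f(x*) = H x* + g = (0, 0).
Eigenvalues of H: -10, 0.
H has a zero eigenvalue (singular; negative semidefinite but not definite), so H is neither positive definite, negative definite, nor indefinite. The second-order test alone is inconclusive -> degen.
(Indeed, f is constant along the null direction of H through x*, so x* is not a strict local extremum.)

degen


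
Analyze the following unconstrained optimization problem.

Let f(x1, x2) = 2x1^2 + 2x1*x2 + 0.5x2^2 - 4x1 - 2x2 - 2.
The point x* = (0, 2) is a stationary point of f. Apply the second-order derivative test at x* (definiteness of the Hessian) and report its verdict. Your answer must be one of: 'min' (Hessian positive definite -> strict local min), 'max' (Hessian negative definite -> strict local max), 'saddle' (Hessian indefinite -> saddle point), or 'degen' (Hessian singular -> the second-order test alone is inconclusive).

Compute the Hessian H = grad^2 f:
  H = [[4, 2], [2, 1]]
Verify stationarity: grad f(x*) = H x* + g = (0, 0).
Eigenvalues of H: 0, 5.
H has a zero eigenvalue (singular; positive semidefinite but not definite), so H is neither positive definite, negative definite, nor indefinite. The second-order test alone is inconclusive -> degen.
(Indeed, f is constant along the null direction of H through x*, so x* is not a strict local extremum.)

degen


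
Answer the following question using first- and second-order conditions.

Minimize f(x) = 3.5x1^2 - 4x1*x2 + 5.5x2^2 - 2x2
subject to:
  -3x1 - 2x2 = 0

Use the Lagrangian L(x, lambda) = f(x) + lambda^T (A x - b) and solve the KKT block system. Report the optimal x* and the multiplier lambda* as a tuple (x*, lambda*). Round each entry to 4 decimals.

Form the Lagrangian:
  L(x, lambda) = (1/2) x^T Q x + c^T x + lambda^T (A x - b)
Stationarity (grad_x L = 0): Q x + c + A^T lambda = 0.
Primal feasibility: A x = b.

This gives the KKT block system:
  [ Q   A^T ] [ x     ]   [-c ]
  [ A    0  ] [ lambda ] = [ b ]

Solving the linear system:
  x*      = (-0.0686, 0.1029)
  lambda* = (-0.2971)
  f(x*)   = -0.1029

x* = (-0.0686, 0.1029), lambda* = (-0.2971)


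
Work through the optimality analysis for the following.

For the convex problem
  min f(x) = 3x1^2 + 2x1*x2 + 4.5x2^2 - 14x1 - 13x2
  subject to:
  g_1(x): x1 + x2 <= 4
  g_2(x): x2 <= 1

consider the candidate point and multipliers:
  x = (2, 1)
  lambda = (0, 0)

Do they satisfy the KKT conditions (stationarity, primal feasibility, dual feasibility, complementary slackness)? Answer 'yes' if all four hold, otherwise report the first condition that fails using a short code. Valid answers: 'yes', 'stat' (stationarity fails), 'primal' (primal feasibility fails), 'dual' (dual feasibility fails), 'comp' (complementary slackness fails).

Gradient of f: grad f(x) = Q x + c = (0, 0)
Constraint values g_i(x) = a_i^T x - b_i:
  g_1((2, 1)) = -1
  g_2((2, 1)) = 0
Stationarity residual: grad f(x) + sum_i lambda_i a_i = (0, 0)
  -> stationarity OK
Primal feasibility (all g_i <= 0): OK
Dual feasibility (all lambda_i >= 0): OK
Complementary slackness (lambda_i * g_i(x) = 0 for all i): OK

Verdict: yes, KKT holds.

yes


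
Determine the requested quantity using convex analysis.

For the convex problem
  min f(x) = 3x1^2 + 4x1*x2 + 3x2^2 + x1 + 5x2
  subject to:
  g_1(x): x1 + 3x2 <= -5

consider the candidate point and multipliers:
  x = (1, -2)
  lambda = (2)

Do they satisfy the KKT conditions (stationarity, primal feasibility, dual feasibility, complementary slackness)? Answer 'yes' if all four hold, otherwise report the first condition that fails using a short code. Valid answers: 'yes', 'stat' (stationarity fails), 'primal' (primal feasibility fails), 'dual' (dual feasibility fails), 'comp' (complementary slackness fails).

Gradient of f: grad f(x) = Q x + c = (-1, -3)
Constraint values g_i(x) = a_i^T x - b_i:
  g_1((1, -2)) = 0
Stationarity residual: grad f(x) + sum_i lambda_i a_i = (1, 3)
  -> stationarity FAILS
Primal feasibility (all g_i <= 0): OK
Dual feasibility (all lambda_i >= 0): OK
Complementary slackness (lambda_i * g_i(x) = 0 for all i): OK

Verdict: the first failing condition is stationarity -> stat.

stat


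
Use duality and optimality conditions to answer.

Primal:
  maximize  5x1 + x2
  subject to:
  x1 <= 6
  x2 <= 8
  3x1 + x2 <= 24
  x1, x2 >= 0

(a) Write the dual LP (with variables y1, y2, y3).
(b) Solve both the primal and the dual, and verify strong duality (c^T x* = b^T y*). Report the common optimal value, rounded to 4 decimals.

The standard primal-dual pair for 'max c^T x s.t. A x <= b, x >= 0' is:
  Dual:  min b^T y  s.t.  A^T y >= c,  y >= 0.

So the dual LP is:
  minimize  6y1 + 8y2 + 24y3
  subject to:
    y1 + 3y3 >= 5
    y2 + y3 >= 1
    y1, y2, y3 >= 0

Solving the primal: x* = (6, 6).
  primal value c^T x* = 36.
Solving the dual: y* = (2, 0, 1).
  dual value b^T y* = 36.
Strong duality: c^T x* = b^T y*. Confirmed.

36


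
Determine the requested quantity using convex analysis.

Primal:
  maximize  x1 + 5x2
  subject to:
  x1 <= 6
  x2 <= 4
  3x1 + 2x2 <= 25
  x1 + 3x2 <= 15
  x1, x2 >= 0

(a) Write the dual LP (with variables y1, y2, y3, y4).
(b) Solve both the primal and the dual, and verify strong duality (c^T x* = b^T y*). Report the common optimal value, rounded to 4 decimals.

The standard primal-dual pair for 'max c^T x s.t. A x <= b, x >= 0' is:
  Dual:  min b^T y  s.t.  A^T y >= c,  y >= 0.

So the dual LP is:
  minimize  6y1 + 4y2 + 25y3 + 15y4
  subject to:
    y1 + 3y3 + y4 >= 1
    y2 + 2y3 + 3y4 >= 5
    y1, y2, y3, y4 >= 0

Solving the primal: x* = (3, 4).
  primal value c^T x* = 23.
Solving the dual: y* = (0, 2, 0, 1).
  dual value b^T y* = 23.
Strong duality: c^T x* = b^T y*. Confirmed.

23


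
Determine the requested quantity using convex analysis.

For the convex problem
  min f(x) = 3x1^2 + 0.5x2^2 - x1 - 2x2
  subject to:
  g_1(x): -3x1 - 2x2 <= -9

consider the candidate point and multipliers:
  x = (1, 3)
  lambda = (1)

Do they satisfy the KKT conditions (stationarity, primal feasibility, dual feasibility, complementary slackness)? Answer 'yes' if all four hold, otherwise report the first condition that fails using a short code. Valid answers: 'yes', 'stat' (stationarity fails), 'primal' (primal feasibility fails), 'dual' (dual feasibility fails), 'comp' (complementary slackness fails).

Gradient of f: grad f(x) = Q x + c = (5, 1)
Constraint values g_i(x) = a_i^T x - b_i:
  g_1((1, 3)) = 0
Stationarity residual: grad f(x) + sum_i lambda_i a_i = (2, -1)
  -> stationarity FAILS
Primal feasibility (all g_i <= 0): OK
Dual feasibility (all lambda_i >= 0): OK
Complementary slackness (lambda_i * g_i(x) = 0 for all i): OK

Verdict: the first failing condition is stationarity -> stat.

stat


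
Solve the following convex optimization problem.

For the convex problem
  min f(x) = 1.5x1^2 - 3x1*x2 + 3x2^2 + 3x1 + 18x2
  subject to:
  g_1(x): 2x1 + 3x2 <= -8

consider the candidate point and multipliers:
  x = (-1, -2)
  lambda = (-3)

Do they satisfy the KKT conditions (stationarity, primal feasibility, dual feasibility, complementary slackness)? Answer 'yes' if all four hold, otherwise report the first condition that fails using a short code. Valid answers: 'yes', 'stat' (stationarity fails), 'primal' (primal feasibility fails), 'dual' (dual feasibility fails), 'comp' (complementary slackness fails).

Gradient of f: grad f(x) = Q x + c = (6, 9)
Constraint values g_i(x) = a_i^T x - b_i:
  g_1((-1, -2)) = 0
Stationarity residual: grad f(x) + sum_i lambda_i a_i = (0, 0)
  -> stationarity OK
Primal feasibility (all g_i <= 0): OK
Dual feasibility (all lambda_i >= 0): FAILS
Complementary slackness (lambda_i * g_i(x) = 0 for all i): OK

Verdict: the first failing condition is dual_feasibility -> dual.

dual


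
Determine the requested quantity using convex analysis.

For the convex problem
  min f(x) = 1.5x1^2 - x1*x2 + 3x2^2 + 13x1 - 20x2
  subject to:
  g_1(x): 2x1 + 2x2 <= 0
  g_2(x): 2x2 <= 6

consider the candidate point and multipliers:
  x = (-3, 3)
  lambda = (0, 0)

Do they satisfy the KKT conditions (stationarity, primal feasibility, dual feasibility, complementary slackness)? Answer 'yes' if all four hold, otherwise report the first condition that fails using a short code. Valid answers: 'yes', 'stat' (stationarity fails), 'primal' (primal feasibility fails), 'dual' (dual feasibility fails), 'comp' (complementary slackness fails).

Gradient of f: grad f(x) = Q x + c = (1, 1)
Constraint values g_i(x) = a_i^T x - b_i:
  g_1((-3, 3)) = 0
  g_2((-3, 3)) = 0
Stationarity residual: grad f(x) + sum_i lambda_i a_i = (1, 1)
  -> stationarity FAILS
Primal feasibility (all g_i <= 0): OK
Dual feasibility (all lambda_i >= 0): OK
Complementary slackness (lambda_i * g_i(x) = 0 for all i): OK

Verdict: the first failing condition is stationarity -> stat.

stat


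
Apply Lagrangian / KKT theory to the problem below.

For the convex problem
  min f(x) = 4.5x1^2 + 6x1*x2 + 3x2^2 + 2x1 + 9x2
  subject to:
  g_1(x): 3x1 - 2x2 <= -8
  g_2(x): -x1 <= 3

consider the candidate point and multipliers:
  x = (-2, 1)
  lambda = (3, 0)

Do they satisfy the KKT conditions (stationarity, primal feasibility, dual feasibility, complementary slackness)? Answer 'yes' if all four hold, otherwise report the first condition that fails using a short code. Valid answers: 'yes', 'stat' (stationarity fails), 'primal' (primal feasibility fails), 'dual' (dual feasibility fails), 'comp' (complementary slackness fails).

Gradient of f: grad f(x) = Q x + c = (-10, 3)
Constraint values g_i(x) = a_i^T x - b_i:
  g_1((-2, 1)) = 0
  g_2((-2, 1)) = -1
Stationarity residual: grad f(x) + sum_i lambda_i a_i = (-1, -3)
  -> stationarity FAILS
Primal feasibility (all g_i <= 0): OK
Dual feasibility (all lambda_i >= 0): OK
Complementary slackness (lambda_i * g_i(x) = 0 for all i): OK

Verdict: the first failing condition is stationarity -> stat.

stat


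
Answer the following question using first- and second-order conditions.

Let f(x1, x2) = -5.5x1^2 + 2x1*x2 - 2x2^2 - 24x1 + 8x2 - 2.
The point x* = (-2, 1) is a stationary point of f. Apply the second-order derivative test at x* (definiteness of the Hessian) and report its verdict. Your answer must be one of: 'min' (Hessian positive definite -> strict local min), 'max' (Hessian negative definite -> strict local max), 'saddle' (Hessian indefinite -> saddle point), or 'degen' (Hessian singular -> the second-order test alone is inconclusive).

Compute the Hessian H = grad^2 f:
  H = [[-11, 2], [2, -4]]
Verify stationarity: grad f(x*) = H x* + g = (0, 0).
Eigenvalues of H: -11.5311, -3.4689.
Both eigenvalues < 0, so H is negative definite -> x* is a strict local max.

max


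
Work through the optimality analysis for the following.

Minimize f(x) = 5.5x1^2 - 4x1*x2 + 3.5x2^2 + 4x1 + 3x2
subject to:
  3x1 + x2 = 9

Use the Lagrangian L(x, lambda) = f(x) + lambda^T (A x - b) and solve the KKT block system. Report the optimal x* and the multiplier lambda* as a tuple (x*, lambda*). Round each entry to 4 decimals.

Form the Lagrangian:
  L(x, lambda) = (1/2) x^T Q x + c^T x + lambda^T (A x - b)
Stationarity (grad_x L = 0): Q x + c + A^T lambda = 0.
Primal feasibility: A x = b.

This gives the KKT block system:
  [ Q   A^T ] [ x     ]   [-c ]
  [ A    0  ] [ lambda ] = [ b ]

Solving the linear system:
  x*      = (2.3469, 1.9592)
  lambda* = (-7.3265)
  f(x*)   = 40.602

x* = (2.3469, 1.9592), lambda* = (-7.3265)


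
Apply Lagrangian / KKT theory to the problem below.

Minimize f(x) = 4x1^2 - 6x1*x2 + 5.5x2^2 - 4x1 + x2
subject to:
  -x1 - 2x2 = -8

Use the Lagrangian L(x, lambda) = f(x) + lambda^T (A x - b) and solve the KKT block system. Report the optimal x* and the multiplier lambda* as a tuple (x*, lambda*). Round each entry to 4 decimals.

Form the Lagrangian:
  L(x, lambda) = (1/2) x^T Q x + c^T x + lambda^T (A x - b)
Stationarity (grad_x L = 0): Q x + c + A^T lambda = 0.
Primal feasibility: A x = b.

This gives the KKT block system:
  [ Q   A^T ] [ x     ]   [-c ]
  [ A    0  ] [ lambda ] = [ b ]

Solving the linear system:
  x*      = (3.0149, 2.4925)
  lambda* = (5.1642)
  f(x*)   = 15.8731

x* = (3.0149, 2.4925), lambda* = (5.1642)


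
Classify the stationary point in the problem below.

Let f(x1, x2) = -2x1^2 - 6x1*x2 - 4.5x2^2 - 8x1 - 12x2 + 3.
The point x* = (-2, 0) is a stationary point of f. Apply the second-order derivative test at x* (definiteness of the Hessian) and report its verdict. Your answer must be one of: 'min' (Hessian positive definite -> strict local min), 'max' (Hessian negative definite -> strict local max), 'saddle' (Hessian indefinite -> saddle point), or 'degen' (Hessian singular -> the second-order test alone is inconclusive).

Compute the Hessian H = grad^2 f:
  H = [[-4, -6], [-6, -9]]
Verify stationarity: grad f(x*) = H x* + g = (0, 0).
Eigenvalues of H: -13, 0.
H has a zero eigenvalue (singular; negative semidefinite but not definite), so H is neither positive definite, negative definite, nor indefinite. The second-order test alone is inconclusive -> degen.
(Indeed, f is constant along the null direction of H through x*, so x* is not a strict local extremum.)

degen
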